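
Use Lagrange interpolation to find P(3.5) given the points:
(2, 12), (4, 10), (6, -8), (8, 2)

Lagrange interpolation formula:
P(x) = Σ yᵢ × Lᵢ(x)
where Lᵢ(x) = Π_{j≠i} (x - xⱼ)/(xᵢ - xⱼ)

L_0(3.5) = (3.5 - 4)/(2 - 4) × (3.5 - 6)/(2 - 6) × (3.5 - 8)/(2 - 8) = 0.117188
L_1(3.5) = (3.5 - 2)/(4 - 2) × (3.5 - 6)/(4 - 6) × (3.5 - 8)/(4 - 8) = 1.054688
L_2(3.5) = (3.5 - 2)/(6 - 2) × (3.5 - 4)/(6 - 4) × (3.5 - 8)/(6 - 8) = -0.210938
L_3(3.5) = (3.5 - 2)/(8 - 2) × (3.5 - 4)/(8 - 4) × (3.5 - 6)/(8 - 6) = 0.039062

P(3.5) = 12×L_0(3.5) + 10×L_1(3.5) + (-8)×L_2(3.5) + 2×L_3(3.5)
P(3.5) = 13.718750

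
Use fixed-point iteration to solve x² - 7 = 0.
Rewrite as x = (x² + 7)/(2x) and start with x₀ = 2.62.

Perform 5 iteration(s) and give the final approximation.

Equation: x² - 7 = 0
Fixed-point form: x = (x² + 7)/(2x)
x₀ = 2.62

x_1 = g(2.620000) = 2.645878
x_2 = g(2.645878) = 2.645751
x_3 = g(2.645751) = 2.645751
x_4 = g(2.645751) = 2.645751
x_5 = g(2.645751) = 2.645751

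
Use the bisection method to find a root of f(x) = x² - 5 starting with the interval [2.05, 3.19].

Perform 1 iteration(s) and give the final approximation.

f(x) = x² - 5
Initial interval: [2.05, 3.19]

Iteration 1:
  c_1 = (2.050000 + 3.190000)/2 = 2.620000
  f(c_1) = f(2.620000) = 1.864400
  f(a) × f(c) < 0, new interval: [2.050000, 2.620000]

After 1 iteration(s), the approximation is c_1 = 2.620000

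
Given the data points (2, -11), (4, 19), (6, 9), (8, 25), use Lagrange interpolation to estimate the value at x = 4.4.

Lagrange interpolation formula:
P(x) = Σ yᵢ × Lᵢ(x)
where Lᵢ(x) = Π_{j≠i} (x - xⱼ)/(xᵢ - xⱼ)

L_0(4.4) = (4.4 - 4)/(2 - 4) × (4.4 - 6)/(2 - 6) × (4.4 - 8)/(2 - 8) = -0.048000
L_1(4.4) = (4.4 - 2)/(4 - 2) × (4.4 - 6)/(4 - 6) × (4.4 - 8)/(4 - 8) = 0.864000
L_2(4.4) = (4.4 - 2)/(6 - 2) × (4.4 - 4)/(6 - 4) × (4.4 - 8)/(6 - 8) = 0.216000
L_3(4.4) = (4.4 - 2)/(8 - 2) × (4.4 - 4)/(8 - 4) × (4.4 - 6)/(8 - 6) = -0.032000

P(4.4) = (-11)×L_0(4.4) + 19×L_1(4.4) + 9×L_2(4.4) + 25×L_3(4.4)
P(4.4) = 18.088000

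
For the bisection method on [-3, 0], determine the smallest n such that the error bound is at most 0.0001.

We need (b-a)/2^n ≤ 0.0001
(0 - (-3))/2^n ≤ 0.0001
3/2^n ≤ 0.0001
2^n ≥ 30000
n ≥ log₂(30000) = 14.87
n ≥ 15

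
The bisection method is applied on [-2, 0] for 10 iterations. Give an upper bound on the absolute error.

Bisection error bound: |error| ≤ (b-a)/2^n
|error| ≤ (0 - (-2))/2^10 = 2/2^10
|error| ≤ 0.0019531250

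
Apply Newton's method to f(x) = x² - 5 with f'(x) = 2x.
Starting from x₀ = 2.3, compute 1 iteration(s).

f(x) = x² - 5
f'(x) = 2x
x₀ = 2.3

Newton-Raphson formula: x_{n+1} = x_n - f(x_n)/f'(x_n)

Iteration 1:
  f(2.300000) = 0.290000
  f'(2.300000) = 4.600000
  x_1 = 2.300000 - 0.290000/4.600000 = 2.236957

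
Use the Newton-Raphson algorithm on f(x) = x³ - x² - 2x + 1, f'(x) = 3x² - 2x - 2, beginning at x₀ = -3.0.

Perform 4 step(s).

f(x) = x³ - x² - 2x + 1
f'(x) = 3x² - 2x - 2
x₀ = -3.0

Newton-Raphson formula: x_{n+1} = x_n - f(x_n)/f'(x_n)

Iteration 1:
  f(-3.000000) = -29.000000
  f'(-3.000000) = 31.000000
  x_1 = -3.000000 - (-29.000000)/31.000000 = -2.064516
Iteration 2:
  f(-2.064516) = -7.932631
  f'(-2.064516) = 14.915713
  x_2 = -2.064516 - (-7.932631)/14.915713 = -1.532686
Iteration 3:
  f(-1.532686) = -1.884225
  f'(-1.532686) = 8.112747
  x_3 = -1.532686 - (-1.884225)/8.112747 = -1.300431
Iteration 4:
  f(-1.300431) = -0.289444
  f'(-1.300431) = 5.674223
  x_4 = -1.300431 - (-0.289444)/5.674223 = -1.249421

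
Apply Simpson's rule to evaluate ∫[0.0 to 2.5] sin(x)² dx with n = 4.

f(x) = sin(x)²
a = 0.0, b = 2.5, n = 4
h = (b - a)/n = 0.625000

Simpson's rule: (h/3)[f(x₀) + 4f(x₁) + 2f(x₂) + ... + f(xₙ)]

x_0 = 0.0000, f(x_0) = 0.000000, coefficient = 1
x_1 = 0.6250, f(x_1) = 0.342339, coefficient = 4
x_2 = 1.2500, f(x_2) = 0.900572, coefficient = 2
x_3 = 1.8750, f(x_3) = 0.910280, coefficient = 4
x_4 = 2.5000, f(x_4) = 0.358169, coefficient = 1

I ≈ (0.625000/3) × 7.169787 = 1.493706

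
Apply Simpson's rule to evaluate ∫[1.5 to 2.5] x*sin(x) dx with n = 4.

f(x) = x*sin(x)
a = 1.5, b = 2.5, n = 4
h = (b - a)/n = 0.250000

Simpson's rule: (h/3)[f(x₀) + 4f(x₁) + 2f(x₂) + ... + f(xₙ)]

x_0 = 1.5000, f(x_0) = 1.496242, coefficient = 1
x_1 = 1.7500, f(x_1) = 1.721975, coefficient = 4
x_2 = 2.0000, f(x_2) = 1.818595, coefficient = 2
x_3 = 2.2500, f(x_3) = 1.750665, coefficient = 4
x_4 = 2.5000, f(x_4) = 1.496180, coefficient = 1

I ≈ (0.250000/3) × 20.520173 = 1.710014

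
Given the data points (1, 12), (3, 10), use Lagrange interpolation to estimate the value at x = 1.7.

Lagrange interpolation formula:
P(x) = Σ yᵢ × Lᵢ(x)
where Lᵢ(x) = Π_{j≠i} (x - xⱼ)/(xᵢ - xⱼ)

L_0(1.7) = (1.7 - 3)/(1 - 3) = 0.650000
L_1(1.7) = (1.7 - 1)/(3 - 1) = 0.350000

P(1.7) = 12×L_0(1.7) + 10×L_1(1.7)
P(1.7) = 11.300000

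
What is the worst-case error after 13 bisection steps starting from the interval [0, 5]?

Bisection error bound: |error| ≤ (b-a)/2^n
|error| ≤ (5 - 0)/2^13 = 5/2^13
|error| ≤ 0.0006103516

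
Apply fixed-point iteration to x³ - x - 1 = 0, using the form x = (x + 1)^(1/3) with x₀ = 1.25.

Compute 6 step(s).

Equation: x³ - x - 1 = 0
Fixed-point form: x = (x + 1)^(1/3)
x₀ = 1.25

x_1 = g(1.250000) = 1.310371
x_2 = g(1.310371) = 1.321987
x_3 = g(1.321987) = 1.324199
x_4 = g(1.324199) = 1.324619
x_5 = g(1.324619) = 1.324699
x_6 = g(1.324699) = 1.324714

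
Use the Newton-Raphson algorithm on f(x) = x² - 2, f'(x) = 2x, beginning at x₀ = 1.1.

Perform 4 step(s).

f(x) = x² - 2
f'(x) = 2x
x₀ = 1.1

Newton-Raphson formula: x_{n+1} = x_n - f(x_n)/f'(x_n)

Iteration 1:
  f(1.100000) = -0.790000
  f'(1.100000) = 2.200000
  x_1 = 1.100000 - (-0.790000)/2.200000 = 1.459091
Iteration 2:
  f(1.459091) = 0.128946
  f'(1.459091) = 2.918182
  x_2 = 1.459091 - 0.128946/2.918182 = 1.414904
Iteration 3:
  f(1.414904) = 0.001953
  f'(1.414904) = 2.829807
  x_3 = 1.414904 - 0.001953/2.829807 = 1.414214
Iteration 4:
  f(1.414214) = 0.000000
  f'(1.414214) = 2.828427
  x_4 = 1.414214 - 0.000000/2.828427 = 1.414214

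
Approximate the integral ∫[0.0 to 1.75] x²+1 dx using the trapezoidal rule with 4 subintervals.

f(x) = x²+1
a = 0.0, b = 1.75, n = 4
h = (b - a)/n = 0.437500

Trapezoidal rule: (h/2)[f(x₀) + 2f(x₁) + 2f(x₂) + ... + f(xₙ)]

x_0 = 0.0000, f(x_0) = 1.000000, coefficient = 1
x_1 = 0.4375, f(x_1) = 1.191406, coefficient = 2
x_2 = 0.8750, f(x_2) = 1.765625, coefficient = 2
x_3 = 1.3125, f(x_3) = 2.722656, coefficient = 2
x_4 = 1.7500, f(x_4) = 4.062500, coefficient = 1

I ≈ (0.437500/2) × 16.421875 = 3.592285
Exact value: 3.536458
Error: 0.055827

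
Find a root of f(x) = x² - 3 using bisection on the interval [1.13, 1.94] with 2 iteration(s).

f(x) = x² - 3
Initial interval: [1.13, 1.94]

Iteration 1:
  c_1 = (1.130000 + 1.940000)/2 = 1.535000
  f(c_1) = f(1.535000) = -0.643775
  f(a) × f(c) ≥ 0, new interval: [1.535000, 1.940000]
Iteration 2:
  c_2 = (1.535000 + 1.940000)/2 = 1.737500
  f(c_2) = f(1.737500) = 0.018906
  f(a) × f(c) < 0, new interval: [1.535000, 1.737500]

After 2 iteration(s), the approximation is c_2 = 1.737500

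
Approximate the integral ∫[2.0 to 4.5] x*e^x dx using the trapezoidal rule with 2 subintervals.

f(x) = x*e^x
a = 2.0, b = 4.5, n = 2
h = (b - a)/n = 1.250000

Trapezoidal rule: (h/2)[f(x₀) + 2f(x₁) + 2f(x₂) + ... + f(xₙ)]

x_0 = 2.0000, f(x_0) = 14.778112, coefficient = 1
x_1 = 3.2500, f(x_1) = 83.818605, coefficient = 2
x_2 = 4.5000, f(x_2) = 405.077091, coefficient = 1

I ≈ (1.250000/2) × 587.492413 = 367.182758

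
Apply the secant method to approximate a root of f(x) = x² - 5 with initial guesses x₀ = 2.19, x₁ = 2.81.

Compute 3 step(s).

f(x) = x² - 5
x₀ = 2.19, x₁ = 2.81

Secant formula: x_{n+1} = x_n - f(x_n)(x_n - x_{n-1})/(f(x_n) - f(x_{n-1}))

Iteration 1:
  f(2.190000) = -0.203900
  f(2.810000) = 2.896100
  x_2 = 2.810000 - 2.896100×(2.810000 - 2.190000)/(2.896100 - (-0.203900))
       = 2.230780
Iteration 2:
  f(2.810000) = 2.896100
  f(2.230780) = -0.023621
  x_3 = 2.230780 - (-0.023621)×(2.230780 - 2.810000)/(-0.023621 - 2.896100)
       = 2.235466
Iteration 3:
  f(2.230780) = -0.023621
  f(2.235466) = -0.002692
  x_4 = 2.235466 - (-0.002692)×(2.235466 - 2.230780)/(-0.002692 - (-0.023621))
       = 2.236069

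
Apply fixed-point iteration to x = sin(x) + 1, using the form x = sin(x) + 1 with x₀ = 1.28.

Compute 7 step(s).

Equation: x = sin(x) + 1
Fixed-point form: x = sin(x) + 1
x₀ = 1.28

x_1 = g(1.280000) = 1.958016
x_2 = g(1.958016) = 1.925963
x_3 = g(1.925963) = 1.937589
x_4 = g(1.937589) = 1.933482
x_5 = g(1.933482) = 1.934947
x_6 = g(1.934947) = 1.934427
x_7 = g(1.934427) = 1.934612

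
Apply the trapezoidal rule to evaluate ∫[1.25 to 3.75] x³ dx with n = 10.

f(x) = x³
a = 1.25, b = 3.75, n = 10
h = (b - a)/n = 0.250000

Trapezoidal rule: (h/2)[f(x₀) + 2f(x₁) + 2f(x₂) + ... + f(xₙ)]

x_0 = 1.2500, f(x_0) = 1.953125, coefficient = 1
x_1 = 1.5000, f(x_1) = 3.375000, coefficient = 2
x_2 = 1.7500, f(x_2) = 5.359375, coefficient = 2
x_3 = 2.0000, f(x_3) = 8.000000, coefficient = 2
x_4 = 2.2500, f(x_4) = 11.390625, coefficient = 2
x_5 = 2.5000, f(x_5) = 15.625000, coefficient = 2
x_6 = 2.7500, f(x_6) = 20.796875, coefficient = 2
x_7 = 3.0000, f(x_7) = 27.000000, coefficient = 2
x_8 = 3.2500, f(x_8) = 34.328125, coefficient = 2
x_9 = 3.5000, f(x_9) = 42.875000, coefficient = 2
x_10 = 3.7500, f(x_10) = 52.734375, coefficient = 1

I ≈ (0.250000/2) × 392.187500 = 49.023438
Exact value: 48.828125
Error: 0.195312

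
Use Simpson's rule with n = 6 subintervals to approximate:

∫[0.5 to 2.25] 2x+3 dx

f(x) = 2x+3
a = 0.5, b = 2.25, n = 6
h = (b - a)/n = 0.291667

Simpson's rule: (h/3)[f(x₀) + 4f(x₁) + 2f(x₂) + ... + f(xₙ)]

x_0 = 0.5000, f(x_0) = 4.000000, coefficient = 1
x_1 = 0.7917, f(x_1) = 4.583333, coefficient = 4
x_2 = 1.0833, f(x_2) = 5.166667, coefficient = 2
x_3 = 1.3750, f(x_3) = 5.750000, coefficient = 4
x_4 = 1.6667, f(x_4) = 6.333333, coefficient = 2
x_5 = 1.9583, f(x_5) = 6.916667, coefficient = 4
x_6 = 2.2500, f(x_6) = 7.500000, coefficient = 1

I ≈ (0.291667/3) × 103.500000 = 10.062500
Exact value: 10.062500
Error: 0.000000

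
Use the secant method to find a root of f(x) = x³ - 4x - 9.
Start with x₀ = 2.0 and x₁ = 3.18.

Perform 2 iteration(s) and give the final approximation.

f(x) = x³ - 4x - 9
x₀ = 2.0, x₁ = 3.18

Secant formula: x_{n+1} = x_n - f(x_n)(x_n - x_{n-1})/(f(x_n) - f(x_{n-1}))

Iteration 1:
  f(2.000000) = -9.000000
  f(3.180000) = 10.437432
  x_2 = 3.180000 - 10.437432×(3.180000 - 2.000000)/(10.437432 - (-9.000000))
       = 2.546368
Iteration 2:
  f(3.180000) = 10.437432
  f(2.546368) = -2.674840
  x_3 = 2.546368 - (-2.674840)×(2.546368 - 3.180000)/(-2.674840 - 10.437432)
       = 2.675626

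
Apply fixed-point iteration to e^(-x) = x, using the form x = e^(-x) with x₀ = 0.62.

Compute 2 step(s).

Equation: e^(-x) = x
Fixed-point form: x = e^(-x)
x₀ = 0.62

x_1 = g(0.620000) = 0.537944
x_2 = g(0.537944) = 0.583947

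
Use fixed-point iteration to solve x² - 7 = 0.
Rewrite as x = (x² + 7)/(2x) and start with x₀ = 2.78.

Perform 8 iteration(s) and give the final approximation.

Equation: x² - 7 = 0
Fixed-point form: x = (x² + 7)/(2x)
x₀ = 2.78

x_1 = g(2.780000) = 2.648993
x_2 = g(2.648993) = 2.645753
x_3 = g(2.645753) = 2.645751
x_4 = g(2.645751) = 2.645751
x_5 = g(2.645751) = 2.645751
x_6 = g(2.645751) = 2.645751
x_7 = g(2.645751) = 2.645751
x_8 = g(2.645751) = 2.645751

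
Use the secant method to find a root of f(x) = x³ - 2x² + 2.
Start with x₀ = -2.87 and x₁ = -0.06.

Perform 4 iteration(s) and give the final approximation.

f(x) = x³ - 2x² + 2
x₀ = -2.87, x₁ = -0.06

Secant formula: x_{n+1} = x_n - f(x_n)(x_n - x_{n-1})/(f(x_n) - f(x_{n-1}))

Iteration 1:
  f(-2.870000) = -38.113703
  f(-0.060000) = 1.992584
  x_2 = -0.060000 - 1.992584×(-0.060000 - (-2.870000))/(1.992584 - (-38.113703))
       = -0.199608
Iteration 2:
  f(-0.060000) = 1.992584
  f(-0.199608) = 1.912360
  x_3 = -0.199608 - 1.912360×(-0.199608 - (-0.060000))/(1.912360 - 1.992584)
       = -3.527559
Iteration 3:
  f(-0.199608) = 1.912360
  f(-3.527559) = -66.783117
  x_4 = -3.527559 - (-66.783117)×(-3.527559 - (-0.199608))/(-66.783117 - 1.912360)
       = -0.292252
Iteration 4:
  f(-3.527559) = -66.783117
  f(-0.292252) = 1.804216
  x_5 = -0.292252 - 1.804216×(-0.292252 - (-3.527559))/(1.804216 - (-66.783117))
       = -0.377358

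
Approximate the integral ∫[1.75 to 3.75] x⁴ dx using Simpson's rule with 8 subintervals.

f(x) = x⁴
a = 1.75, b = 3.75, n = 8
h = (b - a)/n = 0.250000

Simpson's rule: (h/3)[f(x₀) + 4f(x₁) + 2f(x₂) + ... + f(xₙ)]

x_0 = 1.7500, f(x_0) = 9.378906, coefficient = 1
x_1 = 2.0000, f(x_1) = 16.000000, coefficient = 4
x_2 = 2.2500, f(x_2) = 25.628906, coefficient = 2
x_3 = 2.5000, f(x_3) = 39.062500, coefficient = 4
x_4 = 2.7500, f(x_4) = 57.191406, coefficient = 2
x_5 = 3.0000, f(x_5) = 81.000000, coefficient = 4
x_6 = 3.2500, f(x_6) = 111.566406, coefficient = 2
x_7 = 3.5000, f(x_7) = 150.062500, coefficient = 4
x_8 = 3.7500, f(x_8) = 197.753906, coefficient = 1

I ≈ (0.250000/3) × 1740.406250 = 145.033854
Exact value: 145.032813
Error: 0.001042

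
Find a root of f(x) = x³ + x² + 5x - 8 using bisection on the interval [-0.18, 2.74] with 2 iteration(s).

f(x) = x³ + x² + 5x - 8
Initial interval: [-0.18, 2.74]

Iteration 1:
  c_1 = (-0.180000 + 2.740000)/2 = 1.280000
  f(c_1) = f(1.280000) = 2.135552
  f(a) × f(c) < 0, new interval: [-0.180000, 1.280000]
Iteration 2:
  c_2 = (-0.180000 + 1.280000)/2 = 0.550000
  f(c_2) = f(0.550000) = -4.781125
  f(a) × f(c) ≥ 0, new interval: [0.550000, 1.280000]

After 2 iteration(s), the approximation is c_2 = 0.550000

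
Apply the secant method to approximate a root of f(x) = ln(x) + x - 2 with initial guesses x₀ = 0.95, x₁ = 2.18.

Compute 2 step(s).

f(x) = ln(x) + x - 2
x₀ = 0.95, x₁ = 2.18

Secant formula: x_{n+1} = x_n - f(x_n)(x_n - x_{n-1})/(f(x_n) - f(x_{n-1}))

Iteration 1:
  f(0.950000) = -1.101293
  f(2.180000) = 0.959325
  x_2 = 2.180000 - 0.959325×(2.180000 - 0.950000)/(0.959325 - (-1.101293))
       = 1.607371
Iteration 2:
  f(2.180000) = 0.959325
  f(1.607371) = 0.081971
  x_3 = 1.607371 - 0.081971×(1.607371 - 2.180000)/(0.081971 - 0.959325)
       = 1.553870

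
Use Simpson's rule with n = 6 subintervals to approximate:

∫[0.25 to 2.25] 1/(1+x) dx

f(x) = 1/(1+x)
a = 0.25, b = 2.25, n = 6
h = (b - a)/n = 0.333333

Simpson's rule: (h/3)[f(x₀) + 4f(x₁) + 2f(x₂) + ... + f(xₙ)]

x_0 = 0.2500, f(x_0) = 0.800000, coefficient = 1
x_1 = 0.5833, f(x_1) = 0.631579, coefficient = 4
x_2 = 0.9167, f(x_2) = 0.521739, coefficient = 2
x_3 = 1.2500, f(x_3) = 0.444444, coefficient = 4
x_4 = 1.5833, f(x_4) = 0.387097, coefficient = 2
x_5 = 1.9167, f(x_5) = 0.342857, coefficient = 4
x_6 = 2.2500, f(x_6) = 0.307692, coefficient = 1

I ≈ (0.333333/3) × 8.600886 = 0.955654
Exact value: 0.955511
Error: 0.000143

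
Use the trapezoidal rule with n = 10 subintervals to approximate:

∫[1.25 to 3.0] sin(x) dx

f(x) = sin(x)
a = 1.25, b = 3.0, n = 10
h = (b - a)/n = 0.175000

Trapezoidal rule: (h/2)[f(x₀) + 2f(x₁) + 2f(x₂) + ... + f(xₙ)]

x_0 = 1.2500, f(x_0) = 0.948985, coefficient = 1
x_1 = 1.4250, f(x_1) = 0.989391, coefficient = 2
x_2 = 1.6000, f(x_2) = 0.999574, coefficient = 2
x_3 = 1.7750, f(x_3) = 0.979223, coefficient = 2
x_4 = 1.9500, f(x_4) = 0.928960, coefficient = 2
x_5 = 2.1250, f(x_5) = 0.850320, coefficient = 2
x_6 = 2.3000, f(x_6) = 0.745705, coefficient = 2
x_7 = 2.4750, f(x_7) = 0.618312, coefficient = 2
x_8 = 2.6500, f(x_8) = 0.472031, coefficient = 2
x_9 = 2.8250, f(x_9) = 0.311330, coefficient = 2
x_10 = 3.0000, f(x_10) = 0.141120, coefficient = 1

I ≈ (0.175000/2) × 14.879793 = 1.301982
Exact value: 1.305315
Error: 0.003333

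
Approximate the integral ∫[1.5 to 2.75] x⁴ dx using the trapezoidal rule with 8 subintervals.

f(x) = x⁴
a = 1.5, b = 2.75, n = 8
h = (b - a)/n = 0.156250

Trapezoidal rule: (h/2)[f(x₀) + 2f(x₁) + 2f(x₂) + ... + f(xₙ)]

x_0 = 1.5000, f(x_0) = 5.062500, coefficient = 1
x_1 = 1.6562, f(x_1) = 7.524949, coefficient = 2
x_2 = 1.8125, f(x_2) = 10.792252, coefficient = 2
x_3 = 1.9688, f(x_3) = 15.023194, coefficient = 2
x_4 = 2.1250, f(x_4) = 20.390869, coefficient = 2
x_5 = 2.2812, f(x_5) = 27.082673, coefficient = 2
x_6 = 2.4375, f(x_6) = 35.300308, coefficient = 2
x_7 = 2.5938, f(x_7) = 45.259782, coefficient = 2
x_8 = 2.7500, f(x_8) = 57.191406, coefficient = 1

I ≈ (0.156250/2) × 385.001961 = 30.078278
Exact value: 29.936523
Error: 0.141755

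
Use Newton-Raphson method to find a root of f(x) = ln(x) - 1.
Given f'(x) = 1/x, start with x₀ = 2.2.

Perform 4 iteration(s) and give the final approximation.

f(x) = ln(x) - 1
f'(x) = 1/x
x₀ = 2.2

Newton-Raphson formula: x_{n+1} = x_n - f(x_n)/f'(x_n)

Iteration 1:
  f(2.200000) = -0.211543
  f'(2.200000) = 0.454545
  x_1 = 2.200000 - (-0.211543)/0.454545 = 2.665394
Iteration 2:
  f(2.665394) = -0.019648
  f'(2.665394) = 0.375179
  x_2 = 2.665394 - (-0.019648)/0.375179 = 2.717764
Iteration 3:
  f(2.717764) = -0.000191
  f'(2.717764) = 0.367950
  x_3 = 2.717764 - (-0.000191)/0.367950 = 2.718282
Iteration 4:
  f(2.718282) = 0.000000
  f'(2.718282) = 0.367879
  x_4 = 2.718282 - 0.000000/0.367879 = 2.718282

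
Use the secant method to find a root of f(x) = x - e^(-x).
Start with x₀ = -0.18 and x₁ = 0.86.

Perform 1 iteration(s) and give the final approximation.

f(x) = x - e^(-x)
x₀ = -0.18, x₁ = 0.86

Secant formula: x_{n+1} = x_n - f(x_n)(x_n - x_{n-1})/(f(x_n) - f(x_{n-1}))

Iteration 1:
  f(-0.180000) = -1.377217
  f(0.860000) = 0.436838
  x_2 = 0.860000 - 0.436838×(0.860000 - (-0.180000))/(0.436838 - (-1.377217))
       = 0.609560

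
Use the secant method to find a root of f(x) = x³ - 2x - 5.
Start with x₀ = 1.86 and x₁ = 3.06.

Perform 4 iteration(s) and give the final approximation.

f(x) = x³ - 2x - 5
x₀ = 1.86, x₁ = 3.06

Secant formula: x_{n+1} = x_n - f(x_n)(x_n - x_{n-1})/(f(x_n) - f(x_{n-1}))

Iteration 1:
  f(1.860000) = -2.285144
  f(3.060000) = 17.532616
  x_2 = 3.060000 - 17.532616×(3.060000 - 1.860000)/(17.532616 - (-2.285144))
       = 1.998369
Iteration 2:
  f(3.060000) = 17.532616
  f(1.998369) = -1.016289
  x_3 = 1.998369 - (-1.016289)×(1.998369 - 3.060000)/(-1.016289 - 17.532616)
       = 2.056536
Iteration 3:
  f(1.998369) = -1.016289
  f(2.056536) = -0.415282
  x_4 = 2.056536 - (-0.415282)×(2.056536 - 1.998369)/(-0.415282 - (-1.016289))
       = 2.096728
Iteration 4:
  f(2.056536) = -0.415282
  f(2.096728) = 0.024319
  x_5 = 2.096728 - 0.024319×(2.096728 - 2.056536)/(0.024319 - (-0.415282))
       = 2.094504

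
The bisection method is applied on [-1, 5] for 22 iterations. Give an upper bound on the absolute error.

Bisection error bound: |error| ≤ (b-a)/2^n
|error| ≤ (5 - (-1))/2^22 = 6/2^22
|error| ≤ 0.0000014305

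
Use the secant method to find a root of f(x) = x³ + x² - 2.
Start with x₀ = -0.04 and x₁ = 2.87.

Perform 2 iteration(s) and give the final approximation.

f(x) = x³ + x² - 2
x₀ = -0.04, x₁ = 2.87

Secant formula: x_{n+1} = x_n - f(x_n)(x_n - x_{n-1})/(f(x_n) - f(x_{n-1}))

Iteration 1:
  f(-0.040000) = -1.998464
  f(2.870000) = 29.876803
  x_2 = 2.870000 - 29.876803×(2.870000 - (-0.040000))/(29.876803 - (-1.998464))
       = 0.142446
Iteration 2:
  f(2.870000) = 29.876803
  f(0.142446) = -1.976819
  x_3 = 0.142446 - (-1.976819)×(0.142446 - 2.870000)/(-1.976819 - 29.876803)
       = 0.311717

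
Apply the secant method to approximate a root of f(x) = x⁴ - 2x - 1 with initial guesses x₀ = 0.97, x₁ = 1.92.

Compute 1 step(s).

f(x) = x⁴ - 2x - 1
x₀ = 0.97, x₁ = 1.92

Secant formula: x_{n+1} = x_n - f(x_n)(x_n - x_{n-1})/(f(x_n) - f(x_{n-1}))

Iteration 1:
  f(0.970000) = -2.054707
  f(1.920000) = 8.749545
  x_2 = 1.920000 - 8.749545×(1.920000 - 0.970000)/(8.749545 - (-2.054707))
       = 1.150667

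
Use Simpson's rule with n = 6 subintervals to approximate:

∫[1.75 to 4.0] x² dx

f(x) = x²
a = 1.75, b = 4.0, n = 6
h = (b - a)/n = 0.375000

Simpson's rule: (h/3)[f(x₀) + 4f(x₁) + 2f(x₂) + ... + f(xₙ)]

x_0 = 1.7500, f(x_0) = 3.062500, coefficient = 1
x_1 = 2.1250, f(x_1) = 4.515625, coefficient = 4
x_2 = 2.5000, f(x_2) = 6.250000, coefficient = 2
x_3 = 2.8750, f(x_3) = 8.265625, coefficient = 4
x_4 = 3.2500, f(x_4) = 10.562500, coefficient = 2
x_5 = 3.6250, f(x_5) = 13.140625, coefficient = 4
x_6 = 4.0000, f(x_6) = 16.000000, coefficient = 1

I ≈ (0.375000/3) × 156.375000 = 19.546875
Exact value: 19.546875
Error: 0.000000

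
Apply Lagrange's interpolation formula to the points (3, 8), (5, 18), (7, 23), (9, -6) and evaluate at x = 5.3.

Lagrange interpolation formula:
P(x) = Σ yᵢ × Lᵢ(x)
where Lᵢ(x) = Π_{j≠i} (x - xⱼ)/(xᵢ - xⱼ)

L_0(5.3) = (5.3 - 5)/(3 - 5) × (5.3 - 7)/(3 - 7) × (5.3 - 9)/(3 - 9) = -0.039312
L_1(5.3) = (5.3 - 3)/(5 - 3) × (5.3 - 7)/(5 - 7) × (5.3 - 9)/(5 - 9) = 0.904188
L_2(5.3) = (5.3 - 3)/(7 - 3) × (5.3 - 5)/(7 - 5) × (5.3 - 9)/(7 - 9) = 0.159562
L_3(5.3) = (5.3 - 3)/(9 - 3) × (5.3 - 5)/(9 - 5) × (5.3 - 7)/(9 - 7) = -0.024437

P(5.3) = 8×L_0(5.3) + 18×L_1(5.3) + 23×L_2(5.3) + (-6)×L_3(5.3)
P(5.3) = 19.777437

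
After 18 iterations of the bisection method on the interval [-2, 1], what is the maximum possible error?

Bisection error bound: |error| ≤ (b-a)/2^n
|error| ≤ (1 - (-2))/2^18 = 3/2^18
|error| ≤ 0.0000114441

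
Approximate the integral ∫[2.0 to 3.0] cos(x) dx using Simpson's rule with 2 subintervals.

f(x) = cos(x)
a = 2.0, b = 3.0, n = 2
h = (b - a)/n = 0.500000

Simpson's rule: (h/3)[f(x₀) + 4f(x₁) + 2f(x₂) + ... + f(xₙ)]

x_0 = 2.0000, f(x_0) = -0.416147, coefficient = 1
x_1 = 2.5000, f(x_1) = -0.801144, coefficient = 4
x_2 = 3.0000, f(x_2) = -0.989992, coefficient = 1

I ≈ (0.500000/3) × -4.610714 = -0.768452
Exact value: -0.768177
Error: 0.000275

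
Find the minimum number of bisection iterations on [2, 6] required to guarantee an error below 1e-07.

We need (b-a)/2^n ≤ 1e-07
(6 - 2)/2^n ≤ 1e-07
4/2^n ≤ 1e-07
2^n ≥ 40000000
n ≥ log₂(40000000) = 25.25
n ≥ 26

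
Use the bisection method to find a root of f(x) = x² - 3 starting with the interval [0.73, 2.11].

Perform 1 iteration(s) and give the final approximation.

f(x) = x² - 3
Initial interval: [0.73, 2.11]

Iteration 1:
  c_1 = (0.730000 + 2.110000)/2 = 1.420000
  f(c_1) = f(1.420000) = -0.983600
  f(a) × f(c) ≥ 0, new interval: [1.420000, 2.110000]

After 1 iteration(s), the approximation is c_1 = 1.420000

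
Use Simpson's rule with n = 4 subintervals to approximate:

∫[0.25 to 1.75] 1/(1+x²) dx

f(x) = 1/(1+x²)
a = 0.25, b = 1.75, n = 4
h = (b - a)/n = 0.375000

Simpson's rule: (h/3)[f(x₀) + 4f(x₁) + 2f(x₂) + ... + f(xₙ)]

x_0 = 0.2500, f(x_0) = 0.941176, coefficient = 1
x_1 = 0.6250, f(x_1) = 0.719101, coefficient = 4
x_2 = 1.0000, f(x_2) = 0.500000, coefficient = 2
x_3 = 1.3750, f(x_3) = 0.345946, coefficient = 4
x_4 = 1.7500, f(x_4) = 0.246154, coefficient = 1

I ≈ (0.375000/3) × 6.447519 = 0.805940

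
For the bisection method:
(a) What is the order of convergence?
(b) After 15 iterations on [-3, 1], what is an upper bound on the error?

(a) Bisection has linear (order 1) convergence; the error is halved each step.

(b) Error bound = (b-a)/2^n = (1 - (-3))/2^{15}
    = 4/2^{15}

(a) 1 (linear); (b) error ≤ 1.22e-04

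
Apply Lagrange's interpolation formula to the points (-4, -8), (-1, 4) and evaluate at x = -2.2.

Lagrange interpolation formula:
P(x) = Σ yᵢ × Lᵢ(x)
where Lᵢ(x) = Π_{j≠i} (x - xⱼ)/(xᵢ - xⱼ)

L_0(-2.2) = (-2.2 - (-1))/(-4 - (-1)) = 0.400000
L_1(-2.2) = (-2.2 - (-4))/(-1 - (-4)) = 0.600000

P(-2.2) = (-8)×L_0(-2.2) + 4×L_1(-2.2)
P(-2.2) = -0.800000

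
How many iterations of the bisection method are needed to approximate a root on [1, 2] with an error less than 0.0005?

We need (b-a)/2^n ≤ 0.0005
(2 - 1)/2^n ≤ 0.0005
1/2^n ≤ 0.0005
2^n ≥ 2000
n ≥ log₂(2000) = 10.97
n ≥ 11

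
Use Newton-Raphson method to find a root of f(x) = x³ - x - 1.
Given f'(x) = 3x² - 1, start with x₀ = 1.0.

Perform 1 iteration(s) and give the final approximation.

f(x) = x³ - x - 1
f'(x) = 3x² - 1
x₀ = 1.0

Newton-Raphson formula: x_{n+1} = x_n - f(x_n)/f'(x_n)

Iteration 1:
  f(1.000000) = -1.000000
  f'(1.000000) = 2.000000
  x_1 = 1.000000 - (-1.000000)/2.000000 = 1.500000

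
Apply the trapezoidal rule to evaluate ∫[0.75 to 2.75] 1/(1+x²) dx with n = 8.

f(x) = 1/(1+x²)
a = 0.75, b = 2.75, n = 8
h = (b - a)/n = 0.250000

Trapezoidal rule: (h/2)[f(x₀) + 2f(x₁) + 2f(x₂) + ... + f(xₙ)]

x_0 = 0.7500, f(x_0) = 0.640000, coefficient = 1
x_1 = 1.0000, f(x_1) = 0.500000, coefficient = 2
x_2 = 1.2500, f(x_2) = 0.390244, coefficient = 2
x_3 = 1.5000, f(x_3) = 0.307692, coefficient = 2
x_4 = 1.7500, f(x_4) = 0.246154, coefficient = 2
x_5 = 2.0000, f(x_5) = 0.200000, coefficient = 2
x_6 = 2.2500, f(x_6) = 0.164948, coefficient = 2
x_7 = 2.5000, f(x_7) = 0.137931, coefficient = 2
x_8 = 2.7500, f(x_8) = 0.116788, coefficient = 1

I ≈ (0.250000/2) × 4.650727 = 0.581341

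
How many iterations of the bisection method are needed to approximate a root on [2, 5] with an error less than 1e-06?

We need (b-a)/2^n ≤ 1e-06
(5 - 2)/2^n ≤ 1e-06
3/2^n ≤ 1e-06
2^n ≥ 3000000
n ≥ log₂(3000000) = 21.52
n ≥ 22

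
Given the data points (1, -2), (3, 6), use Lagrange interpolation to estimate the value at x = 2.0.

Lagrange interpolation formula:
P(x) = Σ yᵢ × Lᵢ(x)
where Lᵢ(x) = Π_{j≠i} (x - xⱼ)/(xᵢ - xⱼ)

L_0(2.0) = (2.0 - 3)/(1 - 3) = 0.500000
L_1(2.0) = (2.0 - 1)/(3 - 1) = 0.500000

P(2.0) = (-2)×L_0(2.0) + 6×L_1(2.0)
P(2.0) = 2.000000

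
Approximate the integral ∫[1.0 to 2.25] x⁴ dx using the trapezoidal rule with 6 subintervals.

f(x) = x⁴
a = 1.0, b = 2.25, n = 6
h = (b - a)/n = 0.208333

Trapezoidal rule: (h/2)[f(x₀) + 2f(x₁) + 2f(x₂) + ... + f(xₙ)]

x_0 = 1.0000, f(x_0) = 1.000000, coefficient = 1
x_1 = 1.2083, f(x_1) = 2.131803, coefficient = 2
x_2 = 1.4167, f(x_2) = 4.027826, coefficient = 2
x_3 = 1.6250, f(x_3) = 6.972900, coefficient = 2
x_4 = 1.8333, f(x_4) = 11.297068, coefficient = 2
x_5 = 2.0417, f(x_5) = 17.375582, coefficient = 2
x_6 = 2.2500, f(x_6) = 25.628906, coefficient = 1

I ≈ (0.208333/2) × 110.239264 = 11.483257
Exact value: 11.333008
Error: 0.150249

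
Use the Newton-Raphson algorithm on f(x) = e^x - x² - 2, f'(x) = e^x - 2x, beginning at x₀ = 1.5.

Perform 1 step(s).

f(x) = e^x - x² - 2
f'(x) = e^x - 2x
x₀ = 1.5

Newton-Raphson formula: x_{n+1} = x_n - f(x_n)/f'(x_n)

Iteration 1:
  f(1.500000) = 0.231689
  f'(1.500000) = 1.481689
  x_1 = 1.500000 - 0.231689/1.481689 = 1.343632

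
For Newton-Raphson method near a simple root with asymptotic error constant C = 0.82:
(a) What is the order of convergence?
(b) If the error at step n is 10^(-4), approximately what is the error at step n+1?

(a) Newton-Raphson has quadratic (order 2) convergence near simple roots.
    This means |e_{n+1}| ≈ C|e_n|².

(b) With |e_n| = 10^(-4) and C = 0.82:
    |e_{n+1}| ≈ 0.82 × (10^(-4))² = 0.82 × 10^(-8)

(a) 2 (quadratic); (b) |e_{n+1}| ≈ 8.200e-09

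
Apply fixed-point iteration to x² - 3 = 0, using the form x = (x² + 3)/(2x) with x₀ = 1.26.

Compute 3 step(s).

Equation: x² - 3 = 0
Fixed-point form: x = (x² + 3)/(2x)
x₀ = 1.26

x_1 = g(1.260000) = 1.820476
x_2 = g(1.820476) = 1.734198
x_3 = g(1.734198) = 1.732052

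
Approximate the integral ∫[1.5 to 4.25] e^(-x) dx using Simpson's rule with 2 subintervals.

f(x) = e^(-x)
a = 1.5, b = 4.25, n = 2
h = (b - a)/n = 1.375000

Simpson's rule: (h/3)[f(x₀) + 4f(x₁) + 2f(x₂) + ... + f(xₙ)]

x_0 = 1.5000, f(x_0) = 0.223130, coefficient = 1
x_1 = 2.8750, f(x_1) = 0.056416, coefficient = 4
x_2 = 4.2500, f(x_2) = 0.014264, coefficient = 1

I ≈ (1.375000/3) × 0.463059 = 0.212235
Exact value: 0.208866
Error: 0.003369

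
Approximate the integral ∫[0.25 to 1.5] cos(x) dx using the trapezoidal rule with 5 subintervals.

f(x) = cos(x)
a = 0.25, b = 1.5, n = 5
h = (b - a)/n = 0.250000

Trapezoidal rule: (h/2)[f(x₀) + 2f(x₁) + 2f(x₂) + ... + f(xₙ)]

x_0 = 0.2500, f(x_0) = 0.968912, coefficient = 1
x_1 = 0.5000, f(x_1) = 0.877583, coefficient = 2
x_2 = 0.7500, f(x_2) = 0.731689, coefficient = 2
x_3 = 1.0000, f(x_3) = 0.540302, coefficient = 2
x_4 = 1.2500, f(x_4) = 0.315322, coefficient = 2
x_5 = 1.5000, f(x_5) = 0.070737, coefficient = 1

I ≈ (0.250000/2) × 5.969442 = 0.746180
Exact value: 0.750091
Error: 0.003911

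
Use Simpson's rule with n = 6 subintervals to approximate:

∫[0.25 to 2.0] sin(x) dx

f(x) = sin(x)
a = 0.25, b = 2.0, n = 6
h = (b - a)/n = 0.291667

Simpson's rule: (h/3)[f(x₀) + 4f(x₁) + 2f(x₂) + ... + f(xₙ)]

x_0 = 0.2500, f(x_0) = 0.247404, coefficient = 1
x_1 = 0.5417, f(x_1) = 0.515565, coefficient = 4
x_2 = 0.8333, f(x_2) = 0.740177, coefficient = 2
x_3 = 1.1250, f(x_3) = 0.902268, coefficient = 4
x_4 = 1.4167, f(x_4) = 0.988146, coefficient = 2
x_5 = 1.7083, f(x_5) = 0.990557, coefficient = 4
x_6 = 2.0000, f(x_6) = 0.909297, coefficient = 1

I ≈ (0.291667/3) × 14.246902 = 1.385116
Exact value: 1.385059
Error: 0.000056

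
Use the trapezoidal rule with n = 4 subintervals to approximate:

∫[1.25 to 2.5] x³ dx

f(x) = x³
a = 1.25, b = 2.5, n = 4
h = (b - a)/n = 0.312500

Trapezoidal rule: (h/2)[f(x₀) + 2f(x₁) + 2f(x₂) + ... + f(xₙ)]

x_0 = 1.2500, f(x_0) = 1.953125, coefficient = 1
x_1 = 1.5625, f(x_1) = 3.814697, coefficient = 2
x_2 = 1.8750, f(x_2) = 6.591797, coefficient = 2
x_3 = 2.1875, f(x_3) = 10.467529, coefficient = 2
x_4 = 2.5000, f(x_4) = 15.625000, coefficient = 1

I ≈ (0.312500/2) × 59.326172 = 9.269714
Exact value: 9.155273
Error: 0.114441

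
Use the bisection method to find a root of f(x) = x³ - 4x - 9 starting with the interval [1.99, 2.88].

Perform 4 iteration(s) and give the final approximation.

f(x) = x³ - 4x - 9
Initial interval: [1.99, 2.88]

Iteration 1:
  c_1 = (1.990000 + 2.880000)/2 = 2.435000
  f(c_1) = f(2.435000) = -4.302337
  f(a) × f(c) ≥ 0, new interval: [2.435000, 2.880000]
Iteration 2:
  c_2 = (2.435000 + 2.880000)/2 = 2.657500
  f(c_2) = f(2.657500) = -0.861921
  f(a) × f(c) ≥ 0, new interval: [2.657500, 2.880000]
Iteration 3:
  c_3 = (2.657500 + 2.880000)/2 = 2.768750
  f(c_3) = f(2.768750) = 1.150173
  f(a) × f(c) < 0, new interval: [2.657500, 2.768750]
Iteration 4:
  c_4 = (2.657500 + 2.768750)/2 = 2.713125
  f(c_4) = f(2.713125) = 0.118941
  f(a) × f(c) < 0, new interval: [2.657500, 2.713125]

After 4 iteration(s), the approximation is c_4 = 2.713125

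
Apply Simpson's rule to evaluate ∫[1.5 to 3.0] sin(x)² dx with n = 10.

f(x) = sin(x)²
a = 1.5, b = 3.0, n = 10
h = (b - a)/n = 0.150000

Simpson's rule: (h/3)[f(x₀) + 4f(x₁) + 2f(x₂) + ... + f(xₙ)]

x_0 = 1.5000, f(x_0) = 0.994996, coefficient = 1
x_1 = 1.6500, f(x_1) = 0.993740, coefficient = 4
x_2 = 1.8000, f(x_2) = 0.948379, coefficient = 2
x_3 = 1.9500, f(x_3) = 0.862966, coefficient = 4
x_4 = 2.1000, f(x_4) = 0.745130, coefficient = 2
x_5 = 2.2500, f(x_5) = 0.605398, coefficient = 4
x_6 = 2.4000, f(x_6) = 0.456251, coefficient = 2
x_7 = 2.5500, f(x_7) = 0.311011, coefficient = 4
x_8 = 2.7000, f(x_8) = 0.182654, coefficient = 2
x_9 = 2.8500, f(x_9) = 0.082644, coefficient = 4
x_10 = 3.0000, f(x_10) = 0.019915, coefficient = 1

I ≈ (0.150000/3) × 17.102773 = 0.855139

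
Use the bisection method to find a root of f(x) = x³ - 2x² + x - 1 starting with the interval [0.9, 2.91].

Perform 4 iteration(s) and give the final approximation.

f(x) = x³ - 2x² + x - 1
Initial interval: [0.9, 2.91]

Iteration 1:
  c_1 = (0.900000 + 2.910000)/2 = 1.905000
  f(c_1) = f(1.905000) = 0.560243
  f(a) × f(c) < 0, new interval: [0.900000, 1.905000]
Iteration 2:
  c_2 = (0.900000 + 1.905000)/2 = 1.402500
  f(c_2) = f(1.402500) = -0.772786
  f(a) × f(c) ≥ 0, new interval: [1.402500, 1.905000]
Iteration 3:
  c_3 = (1.402500 + 1.905000)/2 = 1.653750
  f(c_3) = f(1.653750) = -0.293205
  f(a) × f(c) ≥ 0, new interval: [1.653750, 1.905000]
Iteration 4:
  c_4 = (1.653750 + 1.905000)/2 = 1.779375
  f(c_4) = f(1.779375) = 0.080838
  f(a) × f(c) < 0, new interval: [1.653750, 1.779375]

After 4 iteration(s), the approximation is c_4 = 1.779375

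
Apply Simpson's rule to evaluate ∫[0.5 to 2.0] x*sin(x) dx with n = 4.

f(x) = x*sin(x)
a = 0.5, b = 2.0, n = 4
h = (b - a)/n = 0.375000

Simpson's rule: (h/3)[f(x₀) + 4f(x₁) + 2f(x₂) + ... + f(xₙ)]

x_0 = 0.5000, f(x_0) = 0.239713, coefficient = 1
x_1 = 0.8750, f(x_1) = 0.671601, coefficient = 4
x_2 = 1.2500, f(x_2) = 1.186231, coefficient = 2
x_3 = 1.6250, f(x_3) = 1.622613, coefficient = 4
x_4 = 2.0000, f(x_4) = 1.818595, coefficient = 1

I ≈ (0.375000/3) × 13.607625 = 1.700953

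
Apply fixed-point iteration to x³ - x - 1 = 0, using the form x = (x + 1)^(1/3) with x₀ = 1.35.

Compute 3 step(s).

Equation: x³ - x - 1 = 0
Fixed-point form: x = (x + 1)^(1/3)
x₀ = 1.35

x_1 = g(1.350000) = 1.329503
x_2 = g(1.329503) = 1.325626
x_3 = g(1.325626) = 1.324890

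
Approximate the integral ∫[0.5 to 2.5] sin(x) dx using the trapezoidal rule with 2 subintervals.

f(x) = sin(x)
a = 0.5, b = 2.5, n = 2
h = (b - a)/n = 1.000000

Trapezoidal rule: (h/2)[f(x₀) + 2f(x₁) + 2f(x₂) + ... + f(xₙ)]

x_0 = 0.5000, f(x_0) = 0.479426, coefficient = 1
x_1 = 1.5000, f(x_1) = 0.997495, coefficient = 2
x_2 = 2.5000, f(x_2) = 0.598472, coefficient = 1

I ≈ (1.000000/2) × 3.072888 = 1.536444
Exact value: 1.678726
Error: 0.142282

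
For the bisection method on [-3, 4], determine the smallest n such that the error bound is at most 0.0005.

We need (b-a)/2^n ≤ 0.0005
(4 - (-3))/2^n ≤ 0.0005
7/2^n ≤ 0.0005
2^n ≥ 14000
n ≥ log₂(14000) = 13.77
n ≥ 14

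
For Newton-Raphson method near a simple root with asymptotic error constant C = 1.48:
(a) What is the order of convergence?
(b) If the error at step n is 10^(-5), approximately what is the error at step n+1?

(a) Newton-Raphson has quadratic (order 2) convergence near simple roots.
    This means |e_{n+1}| ≈ C|e_n|².

(b) With |e_n| = 10^(-5) and C = 1.48:
    |e_{n+1}| ≈ 1.48 × (10^(-5))² = 1.48 × 10^(-10)

(a) 2 (quadratic); (b) |e_{n+1}| ≈ 1.480e-10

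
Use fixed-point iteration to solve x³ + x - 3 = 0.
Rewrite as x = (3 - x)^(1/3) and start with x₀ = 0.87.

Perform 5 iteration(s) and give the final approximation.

Equation: x³ + x - 3 = 0
Fixed-point form: x = (3 - x)^(1/3)
x₀ = 0.87

x_1 = g(0.870000) = 1.286648
x_2 = g(1.286648) = 1.196600
x_3 = g(1.196600) = 1.217206
x_4 = g(1.217206) = 1.212552
x_5 = g(1.212552) = 1.213606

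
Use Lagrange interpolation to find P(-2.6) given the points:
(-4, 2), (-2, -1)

Lagrange interpolation formula:
P(x) = Σ yᵢ × Lᵢ(x)
where Lᵢ(x) = Π_{j≠i} (x - xⱼ)/(xᵢ - xⱼ)

L_0(-2.6) = (-2.6 - (-2))/(-4 - (-2)) = 0.300000
L_1(-2.6) = (-2.6 - (-4))/(-2 - (-4)) = 0.700000

P(-2.6) = 2×L_0(-2.6) + (-1)×L_1(-2.6)
P(-2.6) = -0.100000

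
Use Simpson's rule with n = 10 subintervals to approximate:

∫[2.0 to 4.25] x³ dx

f(x) = x³
a = 2.0, b = 4.25, n = 10
h = (b - a)/n = 0.225000

Simpson's rule: (h/3)[f(x₀) + 4f(x₁) + 2f(x₂) + ... + f(xₙ)]

x_0 = 2.0000, f(x_0) = 8.000000, coefficient = 1
x_1 = 2.2250, f(x_1) = 11.015141, coefficient = 4
x_2 = 2.4500, f(x_2) = 14.706125, coefficient = 2
x_3 = 2.6750, f(x_3) = 19.141297, coefficient = 4
x_4 = 2.9000, f(x_4) = 24.389000, coefficient = 2
x_5 = 3.1250, f(x_5) = 30.517578, coefficient = 4
x_6 = 3.3500, f(x_6) = 37.595375, coefficient = 2
x_7 = 3.5750, f(x_7) = 45.690734, coefficient = 4
x_8 = 3.8000, f(x_8) = 54.872000, coefficient = 2
x_9 = 4.0250, f(x_9) = 65.207516, coefficient = 4
x_10 = 4.2500, f(x_10) = 76.765625, coefficient = 1

I ≈ (0.225000/3) × 1034.179688 = 77.563477
Exact value: 77.563477
Error: 0.000000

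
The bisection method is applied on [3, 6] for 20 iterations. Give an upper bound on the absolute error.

Bisection error bound: |error| ≤ (b-a)/2^n
|error| ≤ (6 - 3)/2^20 = 3/2^20
|error| ≤ 0.0000028610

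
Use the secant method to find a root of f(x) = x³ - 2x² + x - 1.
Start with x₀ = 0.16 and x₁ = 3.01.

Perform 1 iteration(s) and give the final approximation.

f(x) = x³ - 2x² + x - 1
x₀ = 0.16, x₁ = 3.01

Secant formula: x_{n+1} = x_n - f(x_n)(x_n - x_{n-1})/(f(x_n) - f(x_{n-1}))

Iteration 1:
  f(0.160000) = -0.887104
  f(3.010000) = 11.160701
  x_2 = 3.010000 - 11.160701×(3.010000 - 0.160000)/(11.160701 - (-0.887104))
       = 0.369851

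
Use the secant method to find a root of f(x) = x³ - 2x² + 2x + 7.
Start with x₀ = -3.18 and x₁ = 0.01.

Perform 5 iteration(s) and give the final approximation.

f(x) = x³ - 2x² + 2x + 7
x₀ = -3.18, x₁ = 0.01

Secant formula: x_{n+1} = x_n - f(x_n)(x_n - x_{n-1})/(f(x_n) - f(x_{n-1}))

Iteration 1:
  f(-3.180000) = -51.742232
  f(0.010000) = 7.019801
  x_2 = 0.010000 - 7.019801×(0.010000 - (-3.180000))/(7.019801 - (-51.742232))
       = -0.371082
Iteration 2:
  f(0.010000) = 7.019801
  f(-0.371082) = 5.931333
  x_3 = -0.371082 - 5.931333×(-0.371082 - 0.010000)/(5.931333 - 7.019801)
       = -2.447694
Iteration 3:
  f(-0.371082) = 5.931333
  f(-2.447694) = -24.542426
  x_4 = -2.447694 - (-24.542426)×(-2.447694 - (-0.371082))/(-24.542426 - 5.931333)
       = -0.775268
Iteration 4:
  f(-2.447694) = -24.542426
  f(-0.775268) = 3.781413
  x_5 = -0.775268 - 3.781413×(-0.775268 - (-2.447694))/(3.781413 - (-24.542426))
       = -0.998548
Iteration 5:
  f(-0.775268) = 3.781413
  f(-0.998548) = 2.013059
  x_6 = -0.998548 - 2.013059×(-0.998548 - (-0.775268))/(2.013059 - 3.781413)
       = -1.252725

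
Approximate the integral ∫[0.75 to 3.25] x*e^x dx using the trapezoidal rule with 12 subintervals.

f(x) = x*e^x
a = 0.75, b = 3.25, n = 12
h = (b - a)/n = 0.208333

Trapezoidal rule: (h/2)[f(x₀) + 2f(x₁) + 2f(x₂) + ... + f(xₙ)]

x_0 = 0.7500, f(x_0) = 1.587750, coefficient = 1
x_1 = 0.9583, f(x_1) = 2.498708, coefficient = 2
x_2 = 1.1667, f(x_2) = 3.746482, coefficient = 2
x_3 = 1.3750, f(x_3) = 5.438230, coefficient = 2
x_4 = 1.5833, f(x_4) = 7.712679, coefficient = 2
x_5 = 1.7917, f(x_5) = 10.749002, coefficient = 2
x_6 = 2.0000, f(x_6) = 14.778112, coefficient = 2
x_7 = 2.2083, f(x_7) = 20.097017, coefficient = 2
x_8 = 2.4167, f(x_8) = 27.087053, coefficient = 2
x_9 = 2.6250, f(x_9) = 36.237007, coefficient = 2
x_10 = 2.8333, f(x_10) = 48.172446, coefficient = 2
x_11 = 3.0417, f(x_11) = 63.692848, coefficient = 2
x_12 = 3.2500, f(x_12) = 83.818605, coefficient = 1

I ≈ (0.208333/2) × 565.825527 = 58.940159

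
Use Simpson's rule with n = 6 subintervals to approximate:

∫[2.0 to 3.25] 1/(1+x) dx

f(x) = 1/(1+x)
a = 2.0, b = 3.25, n = 6
h = (b - a)/n = 0.208333

Simpson's rule: (h/3)[f(x₀) + 4f(x₁) + 2f(x₂) + ... + f(xₙ)]

x_0 = 2.0000, f(x_0) = 0.333333, coefficient = 1
x_1 = 2.2083, f(x_1) = 0.311688, coefficient = 4
x_2 = 2.4167, f(x_2) = 0.292683, coefficient = 2
x_3 = 2.6250, f(x_3) = 0.275862, coefficient = 4
x_4 = 2.8333, f(x_4) = 0.260870, coefficient = 2
x_5 = 3.0417, f(x_5) = 0.247423, coefficient = 4
x_6 = 3.2500, f(x_6) = 0.235294, coefficient = 1

I ≈ (0.208333/3) × 5.015625 = 0.348307
Exact value: 0.348307
Error: 0.000001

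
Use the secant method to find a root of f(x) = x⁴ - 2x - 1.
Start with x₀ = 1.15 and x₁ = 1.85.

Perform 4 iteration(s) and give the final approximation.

f(x) = x⁴ - 2x - 1
x₀ = 1.15, x₁ = 1.85

Secant formula: x_{n+1} = x_n - f(x_n)(x_n - x_{n-1})/(f(x_n) - f(x_{n-1}))

Iteration 1:
  f(1.150000) = -1.550994
  f(1.850000) = 7.013506
  x_2 = 1.850000 - 7.013506×(1.850000 - 1.150000)/(7.013506 - (-1.550994))
       = 1.276767
Iteration 2:
  f(1.850000) = 7.013506
  f(1.276767) = -0.896197
  x_3 = 1.276767 - (-0.896197)×(1.276767 - 1.850000)/(-0.896197 - 7.013506)
       = 1.341716
Iteration 3:
  f(1.276767) = -0.896197
  f(1.341716) = -0.442703
  x_4 = 1.341716 - (-0.442703)×(1.341716 - 1.276767)/(-0.442703 - (-0.896197))
       = 1.405120
Iteration 4:
  f(1.341716) = -0.442703
  f(1.405120) = 0.087867
  x_5 = 1.405120 - 0.087867×(1.405120 - 1.341716)/(0.087867 - (-0.442703))
       = 1.394620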